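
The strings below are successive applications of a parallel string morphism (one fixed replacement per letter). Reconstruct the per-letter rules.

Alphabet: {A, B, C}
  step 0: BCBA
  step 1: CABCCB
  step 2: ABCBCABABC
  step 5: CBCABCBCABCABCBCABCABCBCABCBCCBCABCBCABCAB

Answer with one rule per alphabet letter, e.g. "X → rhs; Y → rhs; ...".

A->CB, B->C, C->AB

  step 1 ⇒ step 2: CABCCB ⇒ AB·CB·C·AB·AB·C
    A ↦ CB
    B ↦ C
    C ↦ AB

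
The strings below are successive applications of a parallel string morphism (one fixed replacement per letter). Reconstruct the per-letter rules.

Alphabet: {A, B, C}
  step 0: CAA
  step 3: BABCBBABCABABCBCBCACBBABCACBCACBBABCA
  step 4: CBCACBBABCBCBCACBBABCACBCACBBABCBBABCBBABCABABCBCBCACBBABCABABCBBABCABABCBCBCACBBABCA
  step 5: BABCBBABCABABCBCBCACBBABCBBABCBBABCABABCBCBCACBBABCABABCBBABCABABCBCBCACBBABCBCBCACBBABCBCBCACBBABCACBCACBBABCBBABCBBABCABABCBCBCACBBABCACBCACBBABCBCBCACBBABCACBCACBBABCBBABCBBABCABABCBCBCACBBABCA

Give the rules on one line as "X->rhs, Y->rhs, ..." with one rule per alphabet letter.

  step 4 ⇒ step 5: CBCACBBABCBCBCACBBABCACBCACBBABCBBABCBBABCABABCBCBCACBBABCABABCBBABCABABCBCBCACBBABCA ⇒ BAB·CB·BAB·CA·BAB·CB·CB·CA·CB·BAB·CB·BAB·CB·BAB·CA·BAB·CB·CB·CA·CB·BAB·CA·BAB·CB·BAB·CA·BAB·CB·CB·CA·CB·BAB·CB·CB·CA·CB·BAB·CB·CB·CA·CB·BAB·CA·CB·CA·CB·BAB·CB·BAB·CB·BAB·CA·BAB·CB·CB·CA·CB·BAB·CA·CB·CA·CB·BAB·CB·CB·CA·CB·BAB·CA·CB·CA·CB·BAB·CB·BAB·CB·BAB·CA·BAB·CB·CB·CA·CB·BAB·CA
    A ↦ CA
    B ↦ CB
    C ↦ BAB

A->CA, B->CB, C->BAB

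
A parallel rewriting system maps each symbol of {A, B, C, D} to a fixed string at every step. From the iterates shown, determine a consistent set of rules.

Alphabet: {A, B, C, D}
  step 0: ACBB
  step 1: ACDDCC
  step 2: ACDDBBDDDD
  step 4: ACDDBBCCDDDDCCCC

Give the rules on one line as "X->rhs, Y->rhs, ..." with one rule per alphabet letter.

A->AC, B->C, C->DD, D->B

  step 1 ⇒ step 2: ACDDCC ⇒ AC·DD·B·B·DD·DD
    A ↦ AC
    C ↦ DD
    D ↦ B
  step 0 ⇒ step 1: ACBB ⇒ AC·DD·C·C
    B ↦ C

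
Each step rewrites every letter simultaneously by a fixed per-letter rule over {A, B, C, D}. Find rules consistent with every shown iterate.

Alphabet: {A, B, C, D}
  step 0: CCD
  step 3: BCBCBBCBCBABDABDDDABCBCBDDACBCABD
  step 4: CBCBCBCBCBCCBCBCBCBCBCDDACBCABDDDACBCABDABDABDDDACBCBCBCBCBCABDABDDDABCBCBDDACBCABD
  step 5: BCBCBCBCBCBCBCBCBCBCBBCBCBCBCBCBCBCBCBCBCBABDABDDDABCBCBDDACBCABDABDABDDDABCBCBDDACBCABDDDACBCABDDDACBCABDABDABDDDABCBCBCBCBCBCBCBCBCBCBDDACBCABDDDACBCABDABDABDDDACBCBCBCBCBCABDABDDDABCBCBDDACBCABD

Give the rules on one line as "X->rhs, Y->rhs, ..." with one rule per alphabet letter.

  step 4 ⇒ step 5: CBCBCBCBCBCCBCBCBCBCBCDDACBCABDDDACBCABDABDABDDDACBCBCBCBCBCABDABDDDABCBCBDDACBCABD ⇒ B·CBC·B·CBC·B·CBC·B·CBC·B·CBC·B·B·CBC·B·CBC·B·CBC·B·CBC·B·CBC·B·ABD·ABD·DDA·B·CBC·B·DDA·CBC·ABD·ABD·ABD·DDA·B·CBC·B·DDA·CBC·ABD·DDA·CBC·ABD·DDA·CBC·ABD·ABD·ABD·DDA·B·CBC·B·CBC·B·CBC·B·CBC·B·CBC·B·DDA·CBC·ABD·DDA·CBC·ABD·ABD·ABD·DDA·CBC·B·CBC·B·CBC·ABD·ABD·DDA·B·CBC·B·DDA·CBC·ABD
    A ↦ DDA
    B ↦ CBC
    C ↦ B
    D ↦ ABD

A->DDA, B->CBC, C->B, D->ABD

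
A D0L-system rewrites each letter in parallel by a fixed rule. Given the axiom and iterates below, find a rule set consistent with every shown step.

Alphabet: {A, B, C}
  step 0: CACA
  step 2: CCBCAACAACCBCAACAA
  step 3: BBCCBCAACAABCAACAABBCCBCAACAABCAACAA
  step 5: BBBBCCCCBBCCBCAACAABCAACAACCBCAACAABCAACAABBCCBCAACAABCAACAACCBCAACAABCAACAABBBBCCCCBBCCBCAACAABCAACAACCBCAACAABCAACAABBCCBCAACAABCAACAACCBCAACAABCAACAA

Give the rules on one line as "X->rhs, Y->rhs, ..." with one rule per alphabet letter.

  step 2 ⇒ step 3: CCBCAACAACCBCAACAA ⇒ B·B·CC·B·CAA·CAA·B·CAA·CAA·B·B·CC·B·CAA·CAA·B·CAA·CAA
    A ↦ CAA
    B ↦ CC
    C ↦ B

A->CAA, B->CC, C->B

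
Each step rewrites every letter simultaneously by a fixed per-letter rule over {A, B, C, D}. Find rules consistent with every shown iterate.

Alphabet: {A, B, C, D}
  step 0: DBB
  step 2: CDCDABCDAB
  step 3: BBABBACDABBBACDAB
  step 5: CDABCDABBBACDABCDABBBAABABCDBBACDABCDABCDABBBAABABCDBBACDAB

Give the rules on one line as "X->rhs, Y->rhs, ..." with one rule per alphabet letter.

  step 2 ⇒ step 3: CDCDABCDAB ⇒ BB·A·BB·A·CD·AB·BB·A·CD·AB
    A ↦ CD
    B ↦ AB
    C ↦ BB
    D ↦ A

A->CD, B->AB, C->BB, D->A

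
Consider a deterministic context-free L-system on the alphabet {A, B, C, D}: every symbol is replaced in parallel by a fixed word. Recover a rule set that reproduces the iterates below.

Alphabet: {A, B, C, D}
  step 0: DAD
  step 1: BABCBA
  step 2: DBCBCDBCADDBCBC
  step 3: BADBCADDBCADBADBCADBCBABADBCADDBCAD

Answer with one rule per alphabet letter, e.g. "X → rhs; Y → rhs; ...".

A->BC, B->DBC, C->AD, D->BA

  step 2 ⇒ step 3: DBCBCDBCADDBCBC ⇒ BA·DBC·AD·DBC·AD·BA·DBC·AD·BC·BA·BA·DBC·AD·DBC·AD
    A ↦ BC
    B ↦ DBC
    C ↦ AD
    D ↦ BA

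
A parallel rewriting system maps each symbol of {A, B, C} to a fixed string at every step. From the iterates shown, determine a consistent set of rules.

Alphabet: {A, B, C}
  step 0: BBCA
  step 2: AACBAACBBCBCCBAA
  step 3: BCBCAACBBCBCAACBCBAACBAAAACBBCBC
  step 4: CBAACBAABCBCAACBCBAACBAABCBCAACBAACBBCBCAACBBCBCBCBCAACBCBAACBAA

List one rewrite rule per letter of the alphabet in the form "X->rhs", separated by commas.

  step 3 ⇒ step 4: BCBCAACBBCBCAACBCBAACBAAAACBBCBC ⇒ CB·AA·CB·AA·BC·BC·AA·CB·CB·AA·CB·AA·BC·BC·AA·CB·AA·CB·BC·BC·AA·CB·BC·BC·BC·BC·AA·CB·CB·AA·CB·AA
    A ↦ BC
    B ↦ CB
    C ↦ AA

A->BC, B->CB, C->AA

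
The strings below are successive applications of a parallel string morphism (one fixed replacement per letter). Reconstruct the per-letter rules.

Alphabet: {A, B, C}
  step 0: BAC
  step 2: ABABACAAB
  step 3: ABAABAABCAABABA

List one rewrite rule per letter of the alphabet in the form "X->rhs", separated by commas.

  step 2 ⇒ step 3: ABABACAAB ⇒ AB·A·AB·A·AB·CA·AB·AB·A
    A ↦ AB
    B ↦ A
    C ↦ CA

A->AB, B->A, C->CA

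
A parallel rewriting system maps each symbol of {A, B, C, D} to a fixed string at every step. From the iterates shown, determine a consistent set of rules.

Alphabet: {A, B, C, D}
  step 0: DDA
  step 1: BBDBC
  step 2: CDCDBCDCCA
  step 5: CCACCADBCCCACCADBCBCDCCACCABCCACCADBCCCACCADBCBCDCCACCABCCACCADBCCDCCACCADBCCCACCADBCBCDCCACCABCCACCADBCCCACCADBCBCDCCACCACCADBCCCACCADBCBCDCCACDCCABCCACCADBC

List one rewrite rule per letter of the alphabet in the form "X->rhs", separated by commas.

  step 1 ⇒ step 2: BBDBC ⇒ CD·CD·B·CD·CCA
    B ↦ CD
    C ↦ CCA
    D ↦ B
  step 0 ⇒ step 1: DDA ⇒ B·B·DBC
    A ↦ DBC

A->DBC, B->CD, C->CCA, D->B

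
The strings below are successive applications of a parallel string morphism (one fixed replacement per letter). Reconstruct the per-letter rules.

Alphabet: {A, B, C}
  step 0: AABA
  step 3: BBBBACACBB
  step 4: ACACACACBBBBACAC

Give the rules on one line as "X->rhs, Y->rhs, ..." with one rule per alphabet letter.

A->B, B->AC, C->B

  step 3 ⇒ step 4: BBBBACACBB ⇒ AC·AC·AC·AC·B·B·B·B·AC·AC
    A ↦ B
    B ↦ AC
    C ↦ B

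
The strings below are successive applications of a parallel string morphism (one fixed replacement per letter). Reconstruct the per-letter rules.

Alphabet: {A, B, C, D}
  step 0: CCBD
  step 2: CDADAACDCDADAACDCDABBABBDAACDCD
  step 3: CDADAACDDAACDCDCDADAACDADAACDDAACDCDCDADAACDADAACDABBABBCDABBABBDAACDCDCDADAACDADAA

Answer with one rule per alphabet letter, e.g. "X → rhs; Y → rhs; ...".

  step 2 ⇒ step 3: CDADAACDCDADAACDCDABBABBDAACDCD ⇒ CDA·DAA·CD·DAA·CD·CD·CDA·DAA·CDA·DAA·CD·DAA·CD·CD·CDA·DAA·CDA·DAA·CD·ABB·ABB·CD·ABB·ABB·DAA·CD·CD·CDA·DAA·CDA·DAA
    A ↦ CD
    B ↦ ABB
    C ↦ CDA
    D ↦ DAA

A->CD, B->ABB, C->CDA, D->DAA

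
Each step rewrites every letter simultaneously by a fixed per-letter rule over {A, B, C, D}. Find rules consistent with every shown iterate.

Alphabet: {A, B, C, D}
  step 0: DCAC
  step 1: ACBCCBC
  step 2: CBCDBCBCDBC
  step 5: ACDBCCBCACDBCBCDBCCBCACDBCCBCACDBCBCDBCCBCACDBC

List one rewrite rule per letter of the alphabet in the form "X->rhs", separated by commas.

  step 1 ⇒ step 2: ACBCCBC ⇒ C·BC·D·BC·BC·D·BC
    A ↦ C
    B ↦ D
    C ↦ BC
  step 0 ⇒ step 1: DCAC ⇒ AC·BC·C·BC
    D ↦ AC

A->C, B->D, C->BC, D->AC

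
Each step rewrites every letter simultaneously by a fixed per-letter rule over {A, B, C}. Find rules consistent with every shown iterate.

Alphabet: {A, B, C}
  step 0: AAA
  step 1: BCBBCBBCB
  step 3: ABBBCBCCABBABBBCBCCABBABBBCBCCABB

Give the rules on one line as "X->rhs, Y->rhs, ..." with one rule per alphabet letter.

A->BCB, B->C, C->ABB

  step 0 ⇒ step 1: AAA ⇒ BCB·BCB·BCB
    A ↦ BCB
    B ↦ C  (constrained at step 1)
    C ↦ ABB  (constrained at step 1)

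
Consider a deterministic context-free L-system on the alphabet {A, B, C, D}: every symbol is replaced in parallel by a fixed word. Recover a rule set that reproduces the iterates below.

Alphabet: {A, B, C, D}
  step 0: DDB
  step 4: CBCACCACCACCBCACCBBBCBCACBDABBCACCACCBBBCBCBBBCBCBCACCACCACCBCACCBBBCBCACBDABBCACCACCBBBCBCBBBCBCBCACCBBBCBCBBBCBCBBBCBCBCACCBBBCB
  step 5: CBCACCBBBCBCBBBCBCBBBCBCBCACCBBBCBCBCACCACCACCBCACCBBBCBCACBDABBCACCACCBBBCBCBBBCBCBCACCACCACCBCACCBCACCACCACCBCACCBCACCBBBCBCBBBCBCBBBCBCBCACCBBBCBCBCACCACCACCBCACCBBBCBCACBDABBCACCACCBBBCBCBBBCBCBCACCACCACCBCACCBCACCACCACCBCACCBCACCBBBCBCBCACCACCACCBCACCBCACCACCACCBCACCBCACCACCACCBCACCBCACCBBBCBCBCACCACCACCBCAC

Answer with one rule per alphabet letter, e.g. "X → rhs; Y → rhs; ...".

A->BB, B->CAC, C->CB, D->BDA

  step 4 ⇒ step 5: CBCACCACCACCBCACCBBBCBCACBDABBCACCACCBBBCBCBBBCBCBCACCACCACCBCACCBBBCBCACBDABBCACCACCBBBCBCBBBCBCBCACCBBBCBCBBBCBCBBBCBCBCACCBBBCB ⇒ CB·CAC·CB·BB·CB·CB·BB·CB·CB·BB·CB·CB·CAC·CB·BB·CB·CB·CAC·CAC·CAC·CB·CAC·CB·BB·CB·CAC·BDA·BB·CAC·CAC·CB·BB·CB·CB·BB·CB·CB·CAC·CAC·CAC·CB·CAC·CB·CAC·CAC·CAC·CB·CAC·CB·CAC·CB·BB·CB·CB·BB·CB·CB·BB·CB·CB·CAC·CB·BB·CB·CB·CAC·CAC·CAC·CB·CAC·CB·BB·CB·CAC·BDA·BB·CAC·CAC·CB·BB·CB·CB·BB·CB·CB·CAC·CAC·CAC·CB·CAC·CB·CAC·CAC·CAC·CB·CAC·CB·CAC·CB·BB·CB·CB·CAC·CAC·CAC·CB·CAC·CB·CAC·CAC·CAC·CB·CAC·CB·CAC·CAC·CAC·CB·CAC·CB·CAC·CB·BB·CB·CB·CAC·CAC·CAC·CB·CAC
    A ↦ BB
    B ↦ CAC
    C ↦ CB
    D ↦ BDA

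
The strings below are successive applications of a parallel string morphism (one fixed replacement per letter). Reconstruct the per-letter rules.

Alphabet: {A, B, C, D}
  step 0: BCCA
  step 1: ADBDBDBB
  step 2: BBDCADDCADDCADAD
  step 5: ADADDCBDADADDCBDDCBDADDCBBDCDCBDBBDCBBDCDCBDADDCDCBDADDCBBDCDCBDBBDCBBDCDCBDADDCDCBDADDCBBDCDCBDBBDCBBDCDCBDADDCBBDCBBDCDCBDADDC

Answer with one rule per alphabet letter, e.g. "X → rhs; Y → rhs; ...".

  step 1 ⇒ step 2: ADBDBDBB ⇒ BB·DC·AD·DC·AD·DC·AD·AD
    A ↦ BB
    B ↦ AD
    D ↦ DC
  step 0 ⇒ step 1: BCCA ⇒ AD·BD·BD·BB
    C ↦ BD

A->BB, B->AD, C->BD, D->DC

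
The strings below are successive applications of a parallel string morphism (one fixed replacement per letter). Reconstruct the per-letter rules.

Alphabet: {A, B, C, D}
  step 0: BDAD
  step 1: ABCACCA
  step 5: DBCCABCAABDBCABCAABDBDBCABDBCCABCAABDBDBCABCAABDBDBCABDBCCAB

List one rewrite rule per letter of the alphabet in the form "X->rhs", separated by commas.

A->C, B->AB, C->DB, D->CA

  step 0 ⇒ step 1: BDAD ⇒ AB·CA·C·CA
    A ↦ C
    B ↦ AB
    D ↦ CA
    C ↦ DB  (constrained at step 1)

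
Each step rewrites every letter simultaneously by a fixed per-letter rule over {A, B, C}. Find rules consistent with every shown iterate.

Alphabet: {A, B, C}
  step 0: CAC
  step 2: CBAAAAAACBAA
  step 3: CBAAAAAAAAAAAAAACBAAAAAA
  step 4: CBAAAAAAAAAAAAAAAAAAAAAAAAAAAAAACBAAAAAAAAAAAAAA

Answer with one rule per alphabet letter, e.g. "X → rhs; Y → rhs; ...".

  step 3 ⇒ step 4: CBAAAAAAAAAAAAAACBAAAAAA ⇒ CB·AA·AA·AA·AA·AA·AA·AA·AA·AA·AA·AA·AA·AA·AA·AA·CB·AA·AA·AA·AA·AA·AA·AA
    A ↦ AA
    B ↦ AA
    C ↦ CB

A->AA, B->AA, C->CB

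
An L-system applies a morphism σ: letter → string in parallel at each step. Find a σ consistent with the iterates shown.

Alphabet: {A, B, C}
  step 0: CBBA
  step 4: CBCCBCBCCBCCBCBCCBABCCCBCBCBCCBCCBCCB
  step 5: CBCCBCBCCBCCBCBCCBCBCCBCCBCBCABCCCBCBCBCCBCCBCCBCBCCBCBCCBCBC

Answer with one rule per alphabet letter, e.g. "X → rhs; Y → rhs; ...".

  step 4 ⇒ step 5: CBCCBCBCCBCCBCBCCBABCCCBCBCBCCBCCBCCB ⇒ CB·C·CB·CB·C·CB·C·CB·CB·C·CB·CB·C·CB·C·CB·CB·C·ABC·C·CB·CB·CB·C·CB·C·CB·C·CB·CB·C·CB·CB·C·CB·CB·C
    A ↦ ABC
    B ↦ C
    C ↦ CB

A->ABC, B->C, C->CB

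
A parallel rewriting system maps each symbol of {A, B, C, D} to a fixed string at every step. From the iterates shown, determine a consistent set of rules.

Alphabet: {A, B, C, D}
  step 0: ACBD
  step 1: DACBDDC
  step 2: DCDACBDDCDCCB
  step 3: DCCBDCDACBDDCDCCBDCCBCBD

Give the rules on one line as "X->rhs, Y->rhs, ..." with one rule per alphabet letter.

A->DA, B->D, C->CB, D->DC

  step 2 ⇒ step 3: DCDACBDDCDCCB ⇒ DC·CB·DC·DA·CB·D·DC·DC·CB·DC·CB·CB·D
    A ↦ DA
    B ↦ D
    C ↦ CB
    D ↦ DC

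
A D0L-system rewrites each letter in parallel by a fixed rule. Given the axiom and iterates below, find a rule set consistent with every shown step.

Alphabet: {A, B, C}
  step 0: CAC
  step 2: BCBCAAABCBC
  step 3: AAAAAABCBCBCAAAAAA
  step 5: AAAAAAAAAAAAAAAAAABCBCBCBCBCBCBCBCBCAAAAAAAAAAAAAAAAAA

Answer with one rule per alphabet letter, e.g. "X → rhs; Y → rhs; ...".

  step 2 ⇒ step 3: BCBCAAABCBC ⇒ A·AA·A·AA·BC·BC·BC·A·AA·A·AA
    A ↦ BC
    B ↦ A
    C ↦ AA

A->BC, B->A, C->AA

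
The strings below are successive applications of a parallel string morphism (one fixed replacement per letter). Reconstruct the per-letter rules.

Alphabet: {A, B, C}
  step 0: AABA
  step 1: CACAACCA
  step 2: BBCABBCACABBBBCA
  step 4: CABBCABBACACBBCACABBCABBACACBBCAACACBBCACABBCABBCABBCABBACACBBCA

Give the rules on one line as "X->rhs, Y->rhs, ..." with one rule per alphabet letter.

A->CA, B->AC, C->BB

  step 1 ⇒ step 2: CACAACCA ⇒ BB·CA·BB·CA·CA·BB·BB·CA
    A ↦ CA
    C ↦ BB
  step 0 ⇒ step 1: AABA ⇒ CA·CA·AC·CA
    B ↦ AC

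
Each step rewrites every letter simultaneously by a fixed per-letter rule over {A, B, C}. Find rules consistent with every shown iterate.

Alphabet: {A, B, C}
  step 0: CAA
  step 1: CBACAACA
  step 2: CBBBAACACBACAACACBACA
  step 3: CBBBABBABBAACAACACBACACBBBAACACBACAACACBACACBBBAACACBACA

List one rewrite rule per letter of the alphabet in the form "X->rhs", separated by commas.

A->ACA, B->BBA, C->CB

  step 2 ⇒ step 3: CBBBAACACBACAACACBACA ⇒ CB·BBA·BBA·BBA·ACA·ACA·CB·ACA·CB·BBA·ACA·CB·ACA·ACA·CB·ACA·CB·BBA·ACA·CB·ACA
    A ↦ ACA
    B ↦ BBA
    C ↦ CB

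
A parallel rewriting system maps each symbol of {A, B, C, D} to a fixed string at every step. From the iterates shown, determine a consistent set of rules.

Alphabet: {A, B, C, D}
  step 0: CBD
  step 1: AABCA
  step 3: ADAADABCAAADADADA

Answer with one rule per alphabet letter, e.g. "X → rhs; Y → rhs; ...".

  step 0 ⇒ step 1: CBD ⇒ AA·BC·A
    B ↦ BC
    C ↦ AA
    D ↦ A
    A ↦ AD  (constrained at step 1)

A->AD, B->BC, C->AA, D->A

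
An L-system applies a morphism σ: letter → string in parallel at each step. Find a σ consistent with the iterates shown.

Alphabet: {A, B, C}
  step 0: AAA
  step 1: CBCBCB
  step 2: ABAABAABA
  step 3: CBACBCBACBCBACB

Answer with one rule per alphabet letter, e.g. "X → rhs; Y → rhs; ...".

A->CB, B->A, C->AB

  step 2 ⇒ step 3: ABAABAABA ⇒ CB·A·CB·CB·A·CB·CB·A·CB
    A ↦ CB
    B ↦ A
  step 1 ⇒ step 2: CBCBCB ⇒ AB·A·AB·A·AB·A
    C ↦ AB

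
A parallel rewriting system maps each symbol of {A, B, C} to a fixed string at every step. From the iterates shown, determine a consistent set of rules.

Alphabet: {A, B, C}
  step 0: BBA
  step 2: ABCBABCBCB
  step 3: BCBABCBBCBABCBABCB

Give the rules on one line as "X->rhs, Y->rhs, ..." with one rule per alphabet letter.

A->B, B->CB, C->AB

  step 2 ⇒ step 3: ABCBABCBCB ⇒ B·CB·AB·CB·B·CB·AB·CB·AB·CB
    A ↦ B
    B ↦ CB
    C ↦ AB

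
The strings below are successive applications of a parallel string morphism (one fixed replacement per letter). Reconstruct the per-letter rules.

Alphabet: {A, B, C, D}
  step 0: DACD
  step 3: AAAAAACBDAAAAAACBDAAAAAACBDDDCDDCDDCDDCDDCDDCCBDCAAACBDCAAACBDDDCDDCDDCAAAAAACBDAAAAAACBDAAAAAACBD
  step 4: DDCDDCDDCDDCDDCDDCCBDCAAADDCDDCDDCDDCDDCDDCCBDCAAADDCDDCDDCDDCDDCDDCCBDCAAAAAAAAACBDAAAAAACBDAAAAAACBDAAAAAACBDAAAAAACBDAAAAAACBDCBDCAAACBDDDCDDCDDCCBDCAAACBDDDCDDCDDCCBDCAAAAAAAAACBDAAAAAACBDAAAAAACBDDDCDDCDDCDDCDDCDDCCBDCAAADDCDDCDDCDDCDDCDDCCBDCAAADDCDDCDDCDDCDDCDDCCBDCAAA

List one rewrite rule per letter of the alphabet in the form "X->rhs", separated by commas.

  step 3 ⇒ step 4: AAAAAACBDAAAAAACBDAAAAAACBDDDCDDCDDCDDCDDCDDCCBDCAAACBDCAAACBDDDCDDCDDCAAAAAACBDAAAAAACBDAAAAAACBD ⇒ DDC·DDC·DDC·DDC·DDC·DDC·CBD·C·AAA·DDC·DDC·DDC·DDC·DDC·DDC·CBD·C·AAA·DDC·DDC·DDC·DDC·DDC·DDC·CBD·C·AAA·AAA·AAA·CBD·AAA·AAA·CBD·AAA·AAA·CBD·AAA·AAA·CBD·AAA·AAA·CBD·AAA·AAA·CBD·CBD·C·AAA·CBD·DDC·DDC·DDC·CBD·C·AAA·CBD·DDC·DDC·DDC·CBD·C·AAA·AAA·AAA·CBD·AAA·AAA·CBD·AAA·AAA·CBD·DDC·DDC·DDC·DDC·DDC·DDC·CBD·C·AAA·DDC·DDC·DDC·DDC·DDC·DDC·CBD·C·AAA·DDC·DDC·DDC·DDC·DDC·DDC·CBD·C·AAA
    A ↦ DDC
    B ↦ C
    C ↦ CBD
    D ↦ AAA

A->DDC, B->C, C->CBD, D->AAA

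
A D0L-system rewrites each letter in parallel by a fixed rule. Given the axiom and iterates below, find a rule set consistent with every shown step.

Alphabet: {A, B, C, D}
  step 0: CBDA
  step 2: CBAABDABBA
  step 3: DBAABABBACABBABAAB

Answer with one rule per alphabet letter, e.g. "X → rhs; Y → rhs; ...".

A->AB, B->BA, C->D, D->C

  step 2 ⇒ step 3: CBAABDABBA ⇒ D·BA·AB·AB·BA·C·AB·BA·BA·AB
    A ↦ AB
    B ↦ BA
    C ↦ D
    D ↦ C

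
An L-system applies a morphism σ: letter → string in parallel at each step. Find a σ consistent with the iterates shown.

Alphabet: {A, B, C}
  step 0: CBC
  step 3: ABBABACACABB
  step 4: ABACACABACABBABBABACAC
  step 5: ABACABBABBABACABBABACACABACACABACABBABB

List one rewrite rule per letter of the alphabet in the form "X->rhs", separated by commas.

A->AB, B->AC, C->B

  step 4 ⇒ step 5: ABACACABACABBABBABACAC ⇒ AB·AC·AB·B·AB·B·AB·AC·AB·B·AB·AC·AC·AB·AC·AC·AB·AC·AB·B·AB·B
    A ↦ AB
    B ↦ AC
    C ↦ B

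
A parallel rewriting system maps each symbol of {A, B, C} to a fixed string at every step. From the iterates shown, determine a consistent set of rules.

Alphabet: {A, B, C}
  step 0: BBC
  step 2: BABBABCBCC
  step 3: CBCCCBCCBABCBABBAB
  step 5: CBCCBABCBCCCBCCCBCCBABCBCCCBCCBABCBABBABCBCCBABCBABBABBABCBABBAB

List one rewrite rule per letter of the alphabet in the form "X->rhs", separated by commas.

  step 2 ⇒ step 3: BABBABCBCC ⇒ C·BC·C·C·BC·C·BAB·C·BAB·BAB
    A ↦ BC
    B ↦ C
    C ↦ BAB

A->BC, B->C, C->BAB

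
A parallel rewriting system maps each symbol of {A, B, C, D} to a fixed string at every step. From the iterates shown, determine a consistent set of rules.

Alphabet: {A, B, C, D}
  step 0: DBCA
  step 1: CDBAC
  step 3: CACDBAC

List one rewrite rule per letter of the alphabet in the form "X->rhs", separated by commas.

A->C, B->DB, C->A, D->C

  step 0 ⇒ step 1: DBCA ⇒ C·DB·A·C
    A ↦ C
    B ↦ DB
    C ↦ A
    D ↦ C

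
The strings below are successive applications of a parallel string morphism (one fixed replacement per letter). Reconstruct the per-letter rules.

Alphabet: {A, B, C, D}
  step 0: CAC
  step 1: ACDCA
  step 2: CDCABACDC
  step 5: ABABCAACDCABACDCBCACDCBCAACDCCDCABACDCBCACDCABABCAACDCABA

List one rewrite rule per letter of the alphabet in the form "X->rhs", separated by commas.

A->CDC, B->BCA, C->A, D->B

  step 1 ⇒ step 2: ACDCA ⇒ CDC·A·B·A·CDC
    A ↦ CDC
    C ↦ A
    D ↦ B
    B ↦ BCA  (constrained at step 2)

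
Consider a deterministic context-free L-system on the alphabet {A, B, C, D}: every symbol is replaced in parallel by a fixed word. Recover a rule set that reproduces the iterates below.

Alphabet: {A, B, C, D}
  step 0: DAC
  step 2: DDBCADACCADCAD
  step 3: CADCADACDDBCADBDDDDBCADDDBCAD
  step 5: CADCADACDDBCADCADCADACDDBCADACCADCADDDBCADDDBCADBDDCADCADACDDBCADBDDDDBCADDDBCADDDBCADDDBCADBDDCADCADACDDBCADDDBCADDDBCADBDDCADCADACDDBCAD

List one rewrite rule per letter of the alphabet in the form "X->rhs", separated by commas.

A->B, B->AC, C->DD, D->CAD

  step 2 ⇒ step 3: DDBCADACCADCAD ⇒ CAD·CAD·AC·DD·B·CAD·B·DD·DD·B·CAD·DD·B·CAD
    A ↦ B
    B ↦ AC
    C ↦ DD
    D ↦ CAD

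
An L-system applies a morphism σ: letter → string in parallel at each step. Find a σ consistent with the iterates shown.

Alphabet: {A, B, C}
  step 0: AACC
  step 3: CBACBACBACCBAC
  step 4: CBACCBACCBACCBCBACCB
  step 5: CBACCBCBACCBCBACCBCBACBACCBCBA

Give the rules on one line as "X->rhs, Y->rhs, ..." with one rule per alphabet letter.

A->C, B->A, C->CB

  step 4 ⇒ step 5: CBACCBACCBACCBCBACCB ⇒ CB·A·C·CB·CB·A·C·CB·CB·A·C·CB·CB·A·CB·A·C·CB·CB·A
    A ↦ C
    B ↦ A
    C ↦ CB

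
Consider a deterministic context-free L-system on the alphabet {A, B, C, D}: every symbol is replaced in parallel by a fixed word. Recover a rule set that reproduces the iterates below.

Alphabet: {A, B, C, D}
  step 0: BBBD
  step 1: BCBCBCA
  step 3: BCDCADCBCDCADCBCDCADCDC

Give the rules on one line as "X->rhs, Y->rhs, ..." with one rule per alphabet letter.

A->C, B->BC, C->DC, D->A

  step 0 ⇒ step 1: BBBD ⇒ BC·BC·BC·A
    B ↦ BC
    D ↦ A
    A ↦ C  (constrained at step 1)
    C ↦ DC  (constrained at step 1)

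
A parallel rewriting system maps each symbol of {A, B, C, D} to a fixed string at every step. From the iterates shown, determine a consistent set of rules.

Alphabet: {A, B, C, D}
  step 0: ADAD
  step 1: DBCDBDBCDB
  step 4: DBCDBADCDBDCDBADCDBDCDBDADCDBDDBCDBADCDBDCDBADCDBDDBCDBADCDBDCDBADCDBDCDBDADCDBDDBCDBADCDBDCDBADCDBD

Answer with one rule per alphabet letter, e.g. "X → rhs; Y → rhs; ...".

  step 0 ⇒ step 1: ADAD ⇒ DB·CDB·DB·CDB
    A ↦ DB
    D ↦ CDB
    B ↦ D  (constrained at step 1)
    C ↦ AD  (constrained at step 1)

A->DB, B->D, C->AD, D->CDB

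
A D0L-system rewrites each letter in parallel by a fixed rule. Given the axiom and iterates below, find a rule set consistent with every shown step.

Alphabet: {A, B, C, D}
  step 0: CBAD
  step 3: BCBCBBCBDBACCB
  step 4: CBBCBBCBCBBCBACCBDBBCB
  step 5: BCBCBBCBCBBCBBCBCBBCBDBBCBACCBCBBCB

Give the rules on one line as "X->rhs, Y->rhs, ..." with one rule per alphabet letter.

  step 4 ⇒ step 5: CBBCBBCBCBBCBACCBDBBCB ⇒ B·CB·CB·B·CB·CB·B·CB·B·CB·CB·B·CB·D·B·B·CB·AC·CB·CB·B·CB
    A ↦ D
    B ↦ CB
    C ↦ B
    D ↦ AC

A->D, B->CB, C->B, D->AC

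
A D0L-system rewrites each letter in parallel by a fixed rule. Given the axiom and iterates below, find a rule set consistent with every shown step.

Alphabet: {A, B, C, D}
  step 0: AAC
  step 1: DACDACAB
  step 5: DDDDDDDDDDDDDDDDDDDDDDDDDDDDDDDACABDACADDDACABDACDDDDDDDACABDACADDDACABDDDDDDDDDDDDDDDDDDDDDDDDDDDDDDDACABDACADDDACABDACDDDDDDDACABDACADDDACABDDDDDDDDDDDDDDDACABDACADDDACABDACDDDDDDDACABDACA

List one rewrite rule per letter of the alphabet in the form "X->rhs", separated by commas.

  step 0 ⇒ step 1: AAC ⇒ DAC·DAC·AB
    A ↦ DAC
    C ↦ AB
    B ↦ A  (constrained at step 1)
    D ↦ DD  (constrained at step 1)

A->DAC, B->A, C->AB, D->DD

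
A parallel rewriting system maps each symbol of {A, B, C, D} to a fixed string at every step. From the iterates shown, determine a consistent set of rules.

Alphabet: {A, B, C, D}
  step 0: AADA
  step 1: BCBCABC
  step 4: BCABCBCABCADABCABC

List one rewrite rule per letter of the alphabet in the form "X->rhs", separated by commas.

  step 0 ⇒ step 1: AADA ⇒ BC·BC·A·BC
    A ↦ BC
    D ↦ A
    B ↦ D  (constrained at step 1)
    C ↦ BD  (constrained at step 1)

A->BC, B->D, C->BD, D->A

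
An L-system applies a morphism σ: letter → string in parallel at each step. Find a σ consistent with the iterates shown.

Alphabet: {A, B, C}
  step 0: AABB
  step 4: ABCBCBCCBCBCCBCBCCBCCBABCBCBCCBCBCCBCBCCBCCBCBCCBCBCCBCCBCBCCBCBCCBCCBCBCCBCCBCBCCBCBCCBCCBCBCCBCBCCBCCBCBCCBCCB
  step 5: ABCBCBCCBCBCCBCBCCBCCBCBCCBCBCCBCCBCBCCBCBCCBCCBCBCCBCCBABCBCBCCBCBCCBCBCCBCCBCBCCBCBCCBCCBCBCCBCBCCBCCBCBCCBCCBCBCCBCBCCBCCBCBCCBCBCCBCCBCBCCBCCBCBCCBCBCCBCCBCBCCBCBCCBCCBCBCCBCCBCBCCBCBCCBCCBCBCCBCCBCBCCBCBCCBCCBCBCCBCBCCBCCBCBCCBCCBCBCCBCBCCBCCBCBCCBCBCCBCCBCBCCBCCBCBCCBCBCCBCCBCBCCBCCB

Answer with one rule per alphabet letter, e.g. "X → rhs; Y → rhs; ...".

  step 4 ⇒ step 5: ABCBCBCCBCBCCBCBCCBCCBABCBCBCCBCBCCBCBCCBCCBCBCCBCBCCBCCBCBCCBCBCCBCCBCBCCBCCBCBCCBCBCCBCCBCBCCBCBCCBCCBCBCCBCCB ⇒ AB·CB·CBC·CB·CBC·CB·CBC·CBC·CB·CBC·CB·CBC·CBC·CB·CBC·CB·CBC·CBC·CB·CBC·CBC·CB·AB·CB·CBC·CB·CBC·CB·CBC·CBC·CB·CBC·CB·CBC·CBC·CB·CBC·CB·CBC·CBC·CB·CBC·CBC·CB·CBC·CB·CBC·CBC·CB·CBC·CB·CBC·CBC·CB·CBC·CBC·CB·CBC·CB·CBC·CBC·CB·CBC·CB·CBC·CBC·CB·CBC·CBC·CB·CBC·CB·CBC·CBC·CB·CBC·CBC·CB·CBC·CB·CBC·CBC·CB·CBC·CB·CBC·CBC·CB·CBC·CBC·CB·CBC·CB·CBC·CBC·CB·CBC·CB·CBC·CBC·CB·CBC·CBC·CB·CBC·CB·CBC·CBC·CB·CBC·CBC·CB
    A ↦ AB
    B ↦ CB
    C ↦ CBC

A->AB, B->CB, C->CBC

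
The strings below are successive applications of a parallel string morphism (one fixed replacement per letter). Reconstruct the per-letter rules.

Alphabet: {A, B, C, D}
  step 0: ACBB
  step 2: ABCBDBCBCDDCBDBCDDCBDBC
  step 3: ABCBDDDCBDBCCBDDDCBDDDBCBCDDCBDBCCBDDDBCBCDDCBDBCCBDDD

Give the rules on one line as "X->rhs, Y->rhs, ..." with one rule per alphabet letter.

  step 2 ⇒ step 3: ABCBDBCBCDDCBDBCDDCBDBC ⇒ AB·CBD·DD·CBD·BC·CBD·DD·CBD·DD·BC·BC·DD·CBD·BC·CBD·DD·BC·BC·DD·CBD·BC·CBD·DD
    A ↦ AB
    B ↦ CBD
    C ↦ DD
    D ↦ BC

A->AB, B->CBD, C->DD, D->BC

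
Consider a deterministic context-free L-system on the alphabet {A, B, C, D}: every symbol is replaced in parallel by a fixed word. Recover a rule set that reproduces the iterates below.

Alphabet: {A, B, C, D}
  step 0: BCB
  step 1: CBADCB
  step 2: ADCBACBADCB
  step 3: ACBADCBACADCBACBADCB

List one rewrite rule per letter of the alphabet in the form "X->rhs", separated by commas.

A->AC, B->CB, C->AD, D->B

  step 2 ⇒ step 3: ADCBACBADCB ⇒ AC·B·AD·CB·AC·AD·CB·AC·B·AD·CB
    A ↦ AC
    B ↦ CB
    C ↦ AD
    D ↦ B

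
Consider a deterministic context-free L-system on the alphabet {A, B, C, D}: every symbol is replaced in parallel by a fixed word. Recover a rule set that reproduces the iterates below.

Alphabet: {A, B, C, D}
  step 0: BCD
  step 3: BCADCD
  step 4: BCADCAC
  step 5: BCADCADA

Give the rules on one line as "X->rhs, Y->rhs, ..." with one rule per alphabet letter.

  step 4 ⇒ step 5: BCADCAC ⇒ BC·A·D·C·A·D·A
    A ↦ D
    B ↦ BC
    C ↦ A
    D ↦ C

A->D, B->BC, C->A, D->C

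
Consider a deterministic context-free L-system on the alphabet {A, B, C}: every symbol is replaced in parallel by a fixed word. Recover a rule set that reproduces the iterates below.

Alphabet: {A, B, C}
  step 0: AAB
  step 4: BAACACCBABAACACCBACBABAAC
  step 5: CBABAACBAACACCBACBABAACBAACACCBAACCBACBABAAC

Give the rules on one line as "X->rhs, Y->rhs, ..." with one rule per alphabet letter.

  step 4 ⇒ step 5: BAACACCBABAACACCBACBABAAC ⇒ C·BA·BA·AC·BA·AC·AC·C·BA·C·BA·BA·AC·BA·AC·AC·C·BA·AC·C·BA·C·BA·BA·AC
    A ↦ BA
    B ↦ C
    C ↦ AC

A->BA, B->C, C->AC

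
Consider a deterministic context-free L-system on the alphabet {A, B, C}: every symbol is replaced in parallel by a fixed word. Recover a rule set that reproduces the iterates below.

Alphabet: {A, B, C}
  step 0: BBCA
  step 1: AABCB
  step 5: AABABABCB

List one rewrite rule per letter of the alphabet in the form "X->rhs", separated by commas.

A->B, B->A, C->BC

  step 0 ⇒ step 1: BBCA ⇒ A·A·BC·B
    A ↦ B
    B ↦ A
    C ↦ BC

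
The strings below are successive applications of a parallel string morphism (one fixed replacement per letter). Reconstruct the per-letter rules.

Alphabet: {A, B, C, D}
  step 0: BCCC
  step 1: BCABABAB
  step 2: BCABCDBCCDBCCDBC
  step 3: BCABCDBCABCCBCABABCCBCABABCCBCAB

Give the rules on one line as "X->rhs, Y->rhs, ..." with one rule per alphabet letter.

  step 2 ⇒ step 3: BCABCDBCCDBCCDBC ⇒ BC·AB·CD·BC·AB·CC·BC·AB·AB·CC·BC·AB·AB·CC·BC·AB
    A ↦ CD
    B ↦ BC
    C ↦ AB
    D ↦ CC

A->CD, B->BC, C->AB, D->CC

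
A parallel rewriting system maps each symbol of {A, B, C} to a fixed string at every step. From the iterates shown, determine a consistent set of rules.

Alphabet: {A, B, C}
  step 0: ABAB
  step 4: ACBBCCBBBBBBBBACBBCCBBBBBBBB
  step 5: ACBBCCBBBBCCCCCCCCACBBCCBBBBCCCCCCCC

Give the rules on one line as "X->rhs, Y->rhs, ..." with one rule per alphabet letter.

A->AC, B->C, C->BB

  step 4 ⇒ step 5: ACBBCCBBBBBBBBACBBCCBBBBBBBB ⇒ AC·BB·C·C·BB·BB·C·C·C·C·C·C·C·C·AC·BB·C·C·BB·BB·C·C·C·C·C·C·C·C
    A ↦ AC
    B ↦ C
    C ↦ BB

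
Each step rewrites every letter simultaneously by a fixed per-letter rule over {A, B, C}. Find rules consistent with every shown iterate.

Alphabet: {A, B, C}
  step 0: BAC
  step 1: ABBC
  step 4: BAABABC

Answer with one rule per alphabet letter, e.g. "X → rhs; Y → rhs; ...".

A->B, B->A, C->BC

  step 0 ⇒ step 1: BAC ⇒ A·B·BC
    A ↦ B
    B ↦ A
    C ↦ BC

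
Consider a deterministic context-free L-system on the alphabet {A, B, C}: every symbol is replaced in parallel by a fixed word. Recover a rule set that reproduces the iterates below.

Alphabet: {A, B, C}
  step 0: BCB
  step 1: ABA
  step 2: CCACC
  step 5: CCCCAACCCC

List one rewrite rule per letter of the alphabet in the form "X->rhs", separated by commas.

A->CC, B->A, C->B

  step 1 ⇒ step 2: ABA ⇒ CC·A·CC
    A ↦ CC
    B ↦ A
  step 0 ⇒ step 1: BCB ⇒ A·B·A
    C ↦ B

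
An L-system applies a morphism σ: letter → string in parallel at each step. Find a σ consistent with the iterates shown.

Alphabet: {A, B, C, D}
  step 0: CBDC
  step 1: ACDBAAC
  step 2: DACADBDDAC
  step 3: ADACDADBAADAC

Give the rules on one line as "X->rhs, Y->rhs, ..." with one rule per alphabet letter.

A->D, B->DB, C->AC, D->A

  step 2 ⇒ step 3: DACADBDDAC ⇒ A·D·AC·D·A·DB·A·A·D·AC
    A ↦ D
    B ↦ DB
    C ↦ AC
    D ↦ A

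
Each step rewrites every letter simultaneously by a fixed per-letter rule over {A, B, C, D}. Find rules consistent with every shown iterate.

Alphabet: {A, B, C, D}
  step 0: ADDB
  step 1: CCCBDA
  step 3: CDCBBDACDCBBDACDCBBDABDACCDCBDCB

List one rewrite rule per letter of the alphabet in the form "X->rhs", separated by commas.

  step 0 ⇒ step 1: ADDB ⇒ C·C·C·BDA
    A ↦ C
    B ↦ BDA
    D ↦ C
    C ↦ DCB  (constrained at step 1)

A->C, B->BDA, C->DCB, D->C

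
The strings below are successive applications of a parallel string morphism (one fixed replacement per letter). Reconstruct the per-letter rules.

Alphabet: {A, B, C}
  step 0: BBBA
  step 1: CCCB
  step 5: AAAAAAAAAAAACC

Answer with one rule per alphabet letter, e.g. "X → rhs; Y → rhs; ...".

A->B, B->C, C->AA

  step 0 ⇒ step 1: BBBA ⇒ C·C·C·B
    A ↦ B
    B ↦ C
    C ↦ AA  (constrained at step 1)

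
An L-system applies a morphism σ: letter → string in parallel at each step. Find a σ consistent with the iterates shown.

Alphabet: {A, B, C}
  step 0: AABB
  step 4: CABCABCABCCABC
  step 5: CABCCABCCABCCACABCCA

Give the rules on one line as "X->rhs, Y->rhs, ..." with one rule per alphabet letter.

A->B, B->C, C->CA

  step 4 ⇒ step 5: CABCABCABCCABC ⇒ CA·B·C·CA·B·C·CA·B·C·CA·CA·B·C·CA
    A ↦ B
    B ↦ C
    C ↦ CA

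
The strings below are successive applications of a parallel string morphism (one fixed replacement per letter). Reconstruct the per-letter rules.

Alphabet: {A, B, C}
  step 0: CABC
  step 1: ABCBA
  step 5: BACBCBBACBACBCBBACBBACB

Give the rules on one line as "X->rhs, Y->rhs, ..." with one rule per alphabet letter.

  step 0 ⇒ step 1: CABC ⇒ A·B·CB·A
    A ↦ B
    B ↦ CB
    C ↦ A

A->B, B->CB, C->A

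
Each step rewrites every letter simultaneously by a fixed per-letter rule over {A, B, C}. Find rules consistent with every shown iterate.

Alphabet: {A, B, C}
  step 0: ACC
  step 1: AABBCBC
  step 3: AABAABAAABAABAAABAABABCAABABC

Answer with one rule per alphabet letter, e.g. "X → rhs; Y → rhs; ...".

A->AAB, B->A, C->BC

  step 0 ⇒ step 1: ACC ⇒ AAB·BC·BC
    A ↦ AAB
    C ↦ BC
    B ↦ A  (constrained at step 1)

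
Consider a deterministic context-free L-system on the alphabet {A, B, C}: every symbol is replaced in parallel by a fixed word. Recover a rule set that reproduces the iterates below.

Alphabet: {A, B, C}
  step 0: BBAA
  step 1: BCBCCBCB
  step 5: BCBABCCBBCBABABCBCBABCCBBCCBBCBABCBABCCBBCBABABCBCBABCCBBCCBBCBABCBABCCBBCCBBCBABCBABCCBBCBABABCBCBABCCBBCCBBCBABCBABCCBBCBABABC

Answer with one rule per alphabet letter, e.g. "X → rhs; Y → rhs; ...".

A->CB, B->BC, C->BA

  step 0 ⇒ step 1: BBAA ⇒ BC·BC·CB·CB
    A ↦ CB
    B ↦ BC
    C ↦ BA  (constrained at step 1)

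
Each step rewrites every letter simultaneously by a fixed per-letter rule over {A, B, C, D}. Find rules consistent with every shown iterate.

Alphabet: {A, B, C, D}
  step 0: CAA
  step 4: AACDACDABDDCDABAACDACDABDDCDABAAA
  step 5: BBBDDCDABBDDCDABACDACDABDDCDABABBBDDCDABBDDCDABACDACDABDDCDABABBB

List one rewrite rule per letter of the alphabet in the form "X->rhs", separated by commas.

  step 4 ⇒ step 5: AACDACDABDDCDABAACDACDABDDCDABAAA ⇒ B·B·BDD·CDA·B·BDD·CDA·B·A·CDA·CDA·BDD·CDA·B·A·B·B·BDD·CDA·B·BDD·CDA·B·A·CDA·CDA·BDD·CDA·B·A·B·B·B
    A ↦ B
    B ↦ A
    C ↦ BDD
    D ↦ CDA

A->B, B->A, C->BDD, D->CDA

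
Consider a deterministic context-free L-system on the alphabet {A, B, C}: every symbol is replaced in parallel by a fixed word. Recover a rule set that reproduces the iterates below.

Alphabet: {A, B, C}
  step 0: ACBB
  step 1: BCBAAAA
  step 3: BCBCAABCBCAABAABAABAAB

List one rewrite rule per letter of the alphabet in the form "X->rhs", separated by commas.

  step 0 ⇒ step 1: ACBB ⇒ BC·B·AA·AA
    A ↦ BC
    B ↦ AA
    C ↦ B

A->BC, B->AA, C->B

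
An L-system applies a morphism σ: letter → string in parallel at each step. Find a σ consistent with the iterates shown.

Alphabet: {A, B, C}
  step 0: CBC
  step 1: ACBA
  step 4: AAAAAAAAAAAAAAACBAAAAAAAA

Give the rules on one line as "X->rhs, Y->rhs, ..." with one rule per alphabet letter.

A->AA, B->CB, C->A

  step 0 ⇒ step 1: CBC ⇒ A·CB·A
    B ↦ CB
    C ↦ A
    A ↦ AA  (constrained at step 1)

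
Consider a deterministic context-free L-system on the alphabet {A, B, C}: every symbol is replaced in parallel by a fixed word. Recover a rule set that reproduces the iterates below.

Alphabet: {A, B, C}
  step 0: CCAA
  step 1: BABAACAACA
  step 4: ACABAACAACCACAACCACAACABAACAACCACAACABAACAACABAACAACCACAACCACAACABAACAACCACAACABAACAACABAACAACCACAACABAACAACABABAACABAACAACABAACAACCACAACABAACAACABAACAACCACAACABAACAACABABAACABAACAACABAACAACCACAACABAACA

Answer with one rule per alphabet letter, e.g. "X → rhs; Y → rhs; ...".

A->ACA, B->ACC, C->BA

  step 0 ⇒ step 1: CCAA ⇒ BA·BA·ACA·ACA
    A ↦ ACA
    C ↦ BA
    B ↦ ACC  (constrained at step 1)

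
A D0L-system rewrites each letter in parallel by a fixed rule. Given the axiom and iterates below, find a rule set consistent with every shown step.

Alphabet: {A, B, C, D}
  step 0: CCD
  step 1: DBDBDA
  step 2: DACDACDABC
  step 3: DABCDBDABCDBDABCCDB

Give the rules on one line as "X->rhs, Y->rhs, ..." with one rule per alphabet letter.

A->BC, B->C, C->DB, D->DA

  step 2 ⇒ step 3: DACDACDABC ⇒ DA·BC·DB·DA·BC·DB·DA·BC·C·DB
    A ↦ BC
    B ↦ C
    C ↦ DB
    D ↦ DA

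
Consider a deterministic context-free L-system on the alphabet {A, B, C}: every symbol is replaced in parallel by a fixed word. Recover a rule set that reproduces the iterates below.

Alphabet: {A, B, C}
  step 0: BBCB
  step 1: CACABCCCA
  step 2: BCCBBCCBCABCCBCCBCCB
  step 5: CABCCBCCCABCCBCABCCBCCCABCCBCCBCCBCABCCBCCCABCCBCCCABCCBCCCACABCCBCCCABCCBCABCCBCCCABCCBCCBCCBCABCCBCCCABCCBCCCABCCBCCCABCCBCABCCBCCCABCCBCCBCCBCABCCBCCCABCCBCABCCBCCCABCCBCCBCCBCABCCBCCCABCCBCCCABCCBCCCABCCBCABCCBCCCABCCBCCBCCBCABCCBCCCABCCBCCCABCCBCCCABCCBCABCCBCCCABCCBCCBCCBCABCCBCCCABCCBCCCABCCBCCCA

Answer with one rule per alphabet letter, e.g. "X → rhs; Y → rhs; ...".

A->B, B->CA, C->BCC

  step 1 ⇒ step 2: CACABCCCA ⇒ BCC·B·BCC·B·CA·BCC·BCC·BCC·B
    A ↦ B
    B ↦ CA
    C ↦ BCC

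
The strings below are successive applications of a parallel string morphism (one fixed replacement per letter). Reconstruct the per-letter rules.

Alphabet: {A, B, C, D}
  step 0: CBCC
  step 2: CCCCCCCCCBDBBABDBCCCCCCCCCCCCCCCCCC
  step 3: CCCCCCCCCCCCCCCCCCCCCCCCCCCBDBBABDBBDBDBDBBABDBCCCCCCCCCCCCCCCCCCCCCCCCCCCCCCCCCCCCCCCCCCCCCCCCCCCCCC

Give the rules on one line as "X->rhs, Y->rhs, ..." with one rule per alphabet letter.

  step 2 ⇒ step 3: CCCCCCCCCBDBBABDBCCCCCCCCCCCCCCCCCC ⇒ CCC·CCC·CCC·CCC·CCC·CCC·CCC·CCC·CCC·BDB·BA·BDB·BDB·D·BDB·BA·BDB·CCC·CCC·CCC·CCC·CCC·CCC·CCC·CCC·CCC·CCC·CCC·CCC·CCC·CCC·CCC·CCC·CCC·CCC
    A ↦ D
    B ↦ BDB
    C ↦ CCC
    D ↦ BA

A->D, B->BDB, C->CCC, D->BA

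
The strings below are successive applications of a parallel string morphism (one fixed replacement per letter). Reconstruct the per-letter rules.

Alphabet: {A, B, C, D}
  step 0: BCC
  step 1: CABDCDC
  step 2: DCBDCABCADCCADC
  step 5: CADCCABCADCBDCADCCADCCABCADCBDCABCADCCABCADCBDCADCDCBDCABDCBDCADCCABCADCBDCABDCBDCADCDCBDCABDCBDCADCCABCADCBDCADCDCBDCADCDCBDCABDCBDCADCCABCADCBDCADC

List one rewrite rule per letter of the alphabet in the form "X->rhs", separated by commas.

  step 1 ⇒ step 2: CABDCDC ⇒ DC·BD·CAB·CA·DC·CA·DC
    A ↦ BD
    B ↦ CAB
    C ↦ DC
    D ↦ CA

A->BD, B->CAB, C->DC, D->CA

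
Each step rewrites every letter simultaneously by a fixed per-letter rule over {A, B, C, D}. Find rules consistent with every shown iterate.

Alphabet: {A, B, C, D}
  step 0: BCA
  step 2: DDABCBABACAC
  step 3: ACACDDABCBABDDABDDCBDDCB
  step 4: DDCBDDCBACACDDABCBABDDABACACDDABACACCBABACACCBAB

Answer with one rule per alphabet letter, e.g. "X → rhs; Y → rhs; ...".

A->DD, B->AB, C->CB, D->AC

  step 3 ⇒ step 4: ACACDDABCBABDDABDDCBDDCB ⇒ DD·CB·DD·CB·AC·AC·DD·AB·CB·AB·DD·AB·AC·AC·DD·AB·AC·AC·CB·AB·AC·AC·CB·AB
    A ↦ DD
    B ↦ AB
    C ↦ CB
    D ↦ AC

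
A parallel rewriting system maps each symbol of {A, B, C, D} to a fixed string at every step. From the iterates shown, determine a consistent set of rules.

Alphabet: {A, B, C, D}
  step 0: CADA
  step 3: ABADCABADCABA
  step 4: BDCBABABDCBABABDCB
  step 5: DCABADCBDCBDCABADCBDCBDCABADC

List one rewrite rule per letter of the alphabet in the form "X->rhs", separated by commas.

A->B, B->DC, C->BA, D->A

  step 4 ⇒ step 5: BDCBABABDCBABABDCB ⇒ DC·A·BA·DC·B·DC·B·DC·A·BA·DC·B·DC·B·DC·A·BA·DC
    A ↦ B
    B ↦ DC
    C ↦ BA
    D ↦ A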